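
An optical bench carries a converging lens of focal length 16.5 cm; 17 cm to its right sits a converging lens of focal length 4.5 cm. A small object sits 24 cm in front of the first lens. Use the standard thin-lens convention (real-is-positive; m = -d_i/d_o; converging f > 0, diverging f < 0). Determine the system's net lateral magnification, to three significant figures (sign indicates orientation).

-0.246

Applying the thin-lens equation to the first lens, 1/16.5 = 1/24 + 1/d_i1, which gives d_i1 = 52.800 cm.
Its lateral magnification is m_1 = -d_i1/d_o1 = -(52.800)/24 = -2.2000.
Since 52.800 cm > 17 cm, the first image lies past the second lens and serves as a virtual object: d_o2 = L - d_i1 = -35.800 cm.
Applying the thin-lens equation again with f_2 = 4.5 cm and d_o2 = -35.800 cm gives d_i2 = 3.998 cm.
m_2 = -(3.998)/(-35.800) = 0.1117.
Total m = m_1 x m_2 = (-2.2000)(0.1117) = -0.2457.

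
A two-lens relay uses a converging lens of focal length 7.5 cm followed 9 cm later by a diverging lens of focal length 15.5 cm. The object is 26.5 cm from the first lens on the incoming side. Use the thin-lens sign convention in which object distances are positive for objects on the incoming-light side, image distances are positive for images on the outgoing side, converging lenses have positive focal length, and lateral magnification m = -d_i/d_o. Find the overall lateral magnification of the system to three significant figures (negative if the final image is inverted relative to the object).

Lens 1: 1/d_i1 = 1/f_1 - 1/d_o1 = 1/7.5 - 1/26.5 = 0.09560 cm^-1, so d_i1 = 10.461 cm.
m_1 = -(10.461)/26.5 = -0.3947.
This image would form 10.461 cm past lens 1, i.e. 1.461 cm beyond lens 2, so it is a virtual object for lens 2: d_o2 = 9 - 10.461 = -1.461 cm.
Lens 2: 1/d_i2 = 1/f_2 - 1/d_o2 = 1/(-15.5) - 1/(-1.461) = 0.62017 cm^-1, so d_i2 = 1.612 cm.
m_2 = -(1.612)/(-1.461) = 1.1040.
The system's lateral magnification is m_1 m_2 = (-0.3947)(1.1040) = -0.4358.

-0.436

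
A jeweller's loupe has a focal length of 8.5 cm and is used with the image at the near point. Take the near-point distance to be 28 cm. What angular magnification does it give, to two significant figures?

4.3

M = 1 + D/f = 1 + 28/8.5 = 4.294.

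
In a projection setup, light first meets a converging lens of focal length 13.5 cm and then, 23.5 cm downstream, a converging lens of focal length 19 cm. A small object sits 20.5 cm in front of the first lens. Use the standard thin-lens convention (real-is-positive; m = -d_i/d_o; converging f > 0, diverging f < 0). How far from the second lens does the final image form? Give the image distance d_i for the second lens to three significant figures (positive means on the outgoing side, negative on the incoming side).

8.70 cm

First lens: d_i1 = 1/(1/13.5 - 1/20.5) = 39.536 cm.
Since 39.536 cm > 23.5 cm, the first image lies past the second lens and serves as a virtual object: d_o2 = L - d_i1 = -16.036 cm.
Second lens: d_i2 = 1/(1/19 - 1/(-16.036)) = 8.696 cm.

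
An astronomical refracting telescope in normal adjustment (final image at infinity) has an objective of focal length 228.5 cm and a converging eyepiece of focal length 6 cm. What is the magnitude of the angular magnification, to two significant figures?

38

|M| = f_obj/|f_eye| = 228.5/6 = 38.083.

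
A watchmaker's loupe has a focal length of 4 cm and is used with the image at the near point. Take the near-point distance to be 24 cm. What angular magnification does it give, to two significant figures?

M = 1 + D/f = 1 + 24/4 = 7.000.

7.0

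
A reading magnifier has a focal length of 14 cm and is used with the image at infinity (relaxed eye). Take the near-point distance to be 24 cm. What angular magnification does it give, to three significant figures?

1.71

M = D/f = 24/14 = 1.714.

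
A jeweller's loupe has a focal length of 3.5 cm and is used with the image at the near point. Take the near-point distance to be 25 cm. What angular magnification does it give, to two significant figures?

8.1

M = 1 + D/f = 1 + 25/3.5 = 8.143.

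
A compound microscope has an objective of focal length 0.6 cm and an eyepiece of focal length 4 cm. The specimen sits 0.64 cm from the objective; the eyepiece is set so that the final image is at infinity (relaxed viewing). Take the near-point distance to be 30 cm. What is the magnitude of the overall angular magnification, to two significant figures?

110

Objective: 1/d_i = 1/f_obj - 1/d_o = 1/0.6 - 1/0.64 = 0.10417 cm^-1, so d_i = 9.600 cm.
m_obj = -d_i/d_o = -9.600/0.64 = -15.000.
Eyepiece angular magnification (image at infinity): M_eye = D/f_e = 30/4 = 7.500.
Overall M = m_obj x M_eye = (-15.000)(7.500) = -112.50.
|M| = 112.50.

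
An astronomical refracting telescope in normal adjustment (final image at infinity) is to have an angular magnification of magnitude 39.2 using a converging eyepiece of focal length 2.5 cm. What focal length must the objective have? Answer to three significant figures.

|M| = f_obj/|f_eye|, so f_obj = |M| x |f_eye| = 39.2 x 2.5 = 98.000 cm.

98.0 cm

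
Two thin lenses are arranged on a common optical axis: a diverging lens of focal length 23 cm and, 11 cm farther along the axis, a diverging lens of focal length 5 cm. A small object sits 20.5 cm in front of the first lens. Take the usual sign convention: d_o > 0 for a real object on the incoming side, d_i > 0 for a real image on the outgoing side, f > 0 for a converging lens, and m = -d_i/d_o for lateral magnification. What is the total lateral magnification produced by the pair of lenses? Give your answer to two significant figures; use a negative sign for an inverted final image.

Applying the thin-lens equation to the first lens, 1/(-23) = 1/20.5 + 1/d_i1, which gives d_i1 = -10.839 cm.
Its lateral magnification is m_1 = -d_i1/d_o1 = -(-10.839)/20.5 = 0.5287.
With d_i1 < 0 the first image is virtual and lies on the object side; the object distance for lens 2 is d_o2 = 11 - (-10.839) = 21.839 cm.
Applying the thin-lens equation again with f_2 = -5 cm and d_o2 = 21.839 cm gives d_i2 = -4.069 cm.
m_2 = -(-4.069)/(21.839) = 0.1863.
The system's lateral magnification is m_1 m_2 = (0.5287)(0.1863) = 0.0985.

0.099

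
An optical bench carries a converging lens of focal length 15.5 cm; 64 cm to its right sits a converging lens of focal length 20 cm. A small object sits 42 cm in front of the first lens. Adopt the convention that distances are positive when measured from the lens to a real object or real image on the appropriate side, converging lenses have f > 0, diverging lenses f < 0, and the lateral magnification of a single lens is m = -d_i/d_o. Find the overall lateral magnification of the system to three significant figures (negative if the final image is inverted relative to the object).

0.602

First lens: d_i1 = 1/(1/15.5 - 1/42) = 24.566 cm.
m_1 = -(24.566)/42 = -0.5849.
The intermediate image is 24.566 cm to the right of lens 1, so d_o2 = L - d_i1 = 64 - 24.566 = 39.434 cm.
Second lens: d_i2 = 1/(1/20 - 1/(39.434)) = 40.583 cm.
m_2 = -(40.583)/(39.434) = -1.0291.
The system's lateral magnification is m_1 m_2 = (-0.5849)(-1.0291) = 0.6019.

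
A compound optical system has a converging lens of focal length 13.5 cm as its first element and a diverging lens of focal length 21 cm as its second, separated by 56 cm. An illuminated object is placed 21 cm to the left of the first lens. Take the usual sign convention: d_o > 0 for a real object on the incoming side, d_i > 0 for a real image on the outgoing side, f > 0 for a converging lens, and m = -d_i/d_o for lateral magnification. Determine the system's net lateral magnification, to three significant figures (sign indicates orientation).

Lens 1: 1/d_i1 = 1/f_1 - 1/d_o1 = 1/13.5 - 1/21 = 0.02646 cm^-1, so d_i1 = 37.800 cm.
m_1 = -(37.800)/21 = -1.8000.
That image sits 18.200 cm in front of the second lens, so d_o2 = 18.200 cm.
Lens 2: 1/d_i2 = 1/f_2 - 1/d_o2 = 1/(-21) - 1/(18.200) = -0.10256 cm^-1, so d_i2 = -9.750 cm.
m_2 = -(-9.750)/(18.200) = 0.5357.
The system's lateral magnification is m_1 m_2 = (-1.8000)(0.5357) = -0.9643.

-0.964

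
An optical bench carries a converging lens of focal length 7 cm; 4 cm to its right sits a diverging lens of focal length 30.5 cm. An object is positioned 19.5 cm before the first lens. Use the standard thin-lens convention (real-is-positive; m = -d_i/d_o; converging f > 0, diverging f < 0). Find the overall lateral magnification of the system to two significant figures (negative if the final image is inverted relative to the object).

-0.72

Applying the thin-lens equation to the first lens, 1/7 = 1/19.5 + 1/d_i1, which gives d_i1 = 10.920 cm.
Its lateral magnification is m_1 = -d_i1/d_o1 = -(10.920)/19.5 = -0.5600.
Since 10.920 cm > 4 cm, the first image lies past the second lens and serves as a virtual object: d_o2 = L - d_i1 = -6.920 cm.
Applying the thin-lens equation again with f_2 = -30.5 cm and d_o2 = -6.920 cm gives d_i2 = 8.951 cm.
m_2 = -(8.951)/(-6.920) = 1.2935.
Total m = m_1 x m_2 = (-0.5600)(1.2935) = -0.7243.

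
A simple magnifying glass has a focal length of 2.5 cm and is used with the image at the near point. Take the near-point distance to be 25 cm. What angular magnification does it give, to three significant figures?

11.0

M = 1 + D/f = 1 + 25/2.5 = 11.000.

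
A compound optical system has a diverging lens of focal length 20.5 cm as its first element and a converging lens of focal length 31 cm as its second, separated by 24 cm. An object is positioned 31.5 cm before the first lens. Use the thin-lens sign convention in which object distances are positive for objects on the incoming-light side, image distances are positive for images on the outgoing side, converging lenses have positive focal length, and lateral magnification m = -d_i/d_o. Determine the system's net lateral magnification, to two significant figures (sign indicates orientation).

-2.3

Applying the thin-lens equation to the first lens, 1/(-20.5) = 1/31.5 + 1/d_i1, which gives d_i1 = -12.418 cm.
Its lateral magnification is m_1 = -d_i1/d_o1 = -(-12.418)/31.5 = 0.3942.
The intermediate image is virtual, 12.418 cm to the left of lens 1, so d_o2 = L - d_i1 = 24 - (-12.418) = 36.418 cm.
Applying the thin-lens equation again with f_2 = 31 cm and d_o2 = 36.418 cm gives d_i2 = 208.363 cm.
m_2 = -(208.363)/(36.418) = -5.7214.
Overall magnification: m = m_1 m_2 = -2.2555.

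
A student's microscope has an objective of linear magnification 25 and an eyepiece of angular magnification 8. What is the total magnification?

200

The overall magnification of a compound microscope is the product of the objective and eyepiece magnifications:
M = M_obj x M_eye = 25 x 8 = 200.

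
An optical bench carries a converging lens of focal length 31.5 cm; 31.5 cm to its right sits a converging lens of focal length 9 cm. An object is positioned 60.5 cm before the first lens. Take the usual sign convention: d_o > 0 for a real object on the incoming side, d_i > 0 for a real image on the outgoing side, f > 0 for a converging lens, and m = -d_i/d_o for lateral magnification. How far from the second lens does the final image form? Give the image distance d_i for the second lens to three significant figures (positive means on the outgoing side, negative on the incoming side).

7.13 cm

Lens 1: 1/d_i1 = 1/f_1 - 1/d_o1 = 1/31.5 - 1/60.5 = 0.01522 cm^-1, so d_i1 = 65.716 cm.
This image would form 65.716 cm past lens 1, i.e. 34.216 cm beyond lens 2, so it is a virtual object for lens 2: d_o2 = 31.5 - 65.716 = -34.216 cm.
Lens 2: 1/d_i2 = 1/f_2 - 1/d_o2 = 1/9 - 1/(-34.216) = 0.14034 cm^-1, so d_i2 = 7.126 cm.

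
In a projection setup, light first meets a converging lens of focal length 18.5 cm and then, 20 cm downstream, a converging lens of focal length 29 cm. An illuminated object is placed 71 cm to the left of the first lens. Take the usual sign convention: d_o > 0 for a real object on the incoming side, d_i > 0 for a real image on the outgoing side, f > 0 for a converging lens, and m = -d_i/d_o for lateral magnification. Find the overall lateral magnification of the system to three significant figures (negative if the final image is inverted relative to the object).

-0.300

Applying the thin-lens equation to the first lens, 1/18.5 = 1/71 + 1/d_i1, which gives d_i1 = 25.019 cm.
Its lateral magnification is m_1 = -d_i1/d_o1 = -(25.019)/71 = -0.3524.
This image would form 25.019 cm past lens 1, i.e. 5.019 cm beyond lens 2, so it is a virtual object for lens 2: d_o2 = 20 - 25.019 = -5.019 cm.
Applying the thin-lens equation again with f_2 = 29 cm and d_o2 = -5.019 cm gives d_i2 = 4.279 cm.
m_2 = -(4.279)/(-5.019) = 0.8525.
Total m = m_1 x m_2 = (-0.3524)(0.8525) = -0.3004.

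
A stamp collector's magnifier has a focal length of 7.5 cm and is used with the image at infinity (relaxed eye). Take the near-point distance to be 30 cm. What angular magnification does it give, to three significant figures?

4.00

M = D/f = 30/7.5 = 4.000.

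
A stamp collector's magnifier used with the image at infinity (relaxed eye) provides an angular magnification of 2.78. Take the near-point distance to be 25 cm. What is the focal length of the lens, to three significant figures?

8.99 cm

For the image at infinity, M = D/f.
f = D/M = 25/2.78 = 8.993 cm.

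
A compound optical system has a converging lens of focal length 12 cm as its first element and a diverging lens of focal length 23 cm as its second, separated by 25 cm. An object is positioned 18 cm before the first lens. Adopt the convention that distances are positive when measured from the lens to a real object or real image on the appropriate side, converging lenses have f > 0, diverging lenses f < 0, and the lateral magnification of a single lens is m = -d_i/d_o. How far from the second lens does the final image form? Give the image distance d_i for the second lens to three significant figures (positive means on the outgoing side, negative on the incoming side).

21.1 cm

First lens: d_i1 = 1/(1/12 - 1/18) = 36.000 cm.
This image would form 36.000 cm past lens 1, i.e. 11.000 cm beyond lens 2, so it is a virtual object for lens 2: d_o2 = 25 - 36.000 = -11.000 cm.
Second lens: d_i2 = 1/(1/(-23) - 1/(-11.000)) = 21.083 cm.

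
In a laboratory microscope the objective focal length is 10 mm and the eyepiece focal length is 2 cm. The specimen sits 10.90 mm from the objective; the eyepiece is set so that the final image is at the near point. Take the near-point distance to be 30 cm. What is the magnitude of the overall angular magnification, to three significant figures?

178

Convert to cm: f_obj = 10 mm = 1 cm; d_o = 10.90 mm = 1.09 cm.
Objective: 1/d_i = 1/f_obj - 1/d_o = 1/1 - 1/1.09 = 0.08257 cm^-1, so d_i = 12.111 cm.
m_obj = -d_i/d_o = -12.111/1.09 = -11.111.
Eyepiece angular magnification (image at near point): M_eye = 1 + D/f_e = 1 + 30/2 = 16.000.
Overall M = m_obj x M_eye = (-11.111)(16.000) = -177.78.
|M| = 177.78.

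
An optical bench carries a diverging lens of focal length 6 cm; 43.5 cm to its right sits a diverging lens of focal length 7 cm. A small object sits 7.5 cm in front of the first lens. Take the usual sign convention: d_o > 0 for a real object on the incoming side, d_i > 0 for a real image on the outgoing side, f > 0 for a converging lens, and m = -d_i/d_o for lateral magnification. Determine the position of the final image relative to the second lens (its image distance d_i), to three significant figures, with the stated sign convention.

-6.09 cm

Applying the thin-lens equation to the first lens, 1/(-6) = 1/7.5 + 1/d_i1, which gives d_i1 = -3.333 cm.
With d_i1 < 0 the first image is virtual and lies on the object side; the object distance for lens 2 is d_o2 = 43.5 - (-3.333) = 46.833 cm.
Applying the thin-lens equation again with f_2 = -7 cm and d_o2 = 46.833 cm gives d_i2 = -6.090 cm.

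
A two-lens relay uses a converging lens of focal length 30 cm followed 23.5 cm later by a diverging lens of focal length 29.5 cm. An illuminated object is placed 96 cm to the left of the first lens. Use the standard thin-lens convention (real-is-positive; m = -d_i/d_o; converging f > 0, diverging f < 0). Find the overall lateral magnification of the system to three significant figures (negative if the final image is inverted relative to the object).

-1.43

Applying the thin-lens equation to the first lens, 1/30 = 1/96 + 1/d_i1, which gives d_i1 = 43.636 cm.
Its lateral magnification is m_1 = -d_i1/d_o1 = -(43.636)/96 = -0.4545.
This image would form 43.636 cm past lens 1, i.e. 20.136 cm beyond lens 2, so it is a virtual object for lens 2: d_o2 = 23.5 - 43.636 = -20.136 cm.
Applying the thin-lens equation again with f_2 = -29.5 cm and d_o2 = -20.136 cm gives d_i2 = 63.439 cm.
m_2 = -(63.439)/(-20.136) = 3.1505.
The system's lateral magnification is m_1 m_2 = (-0.4545)(3.1505) = -1.4320.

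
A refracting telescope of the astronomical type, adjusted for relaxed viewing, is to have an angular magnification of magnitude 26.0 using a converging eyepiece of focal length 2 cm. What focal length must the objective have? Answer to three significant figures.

52.0 cm

|M| = f_obj/|f_eye|, so f_obj = |M| x |f_eye| = 26.0 x 2 = 52.000 cm.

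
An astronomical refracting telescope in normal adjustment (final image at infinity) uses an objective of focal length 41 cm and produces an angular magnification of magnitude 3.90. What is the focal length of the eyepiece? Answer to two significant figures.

11 cm

|M| = f_obj/f_eye, so f_eye = f_obj/|M| = 41/3.9 = 10.513 cm.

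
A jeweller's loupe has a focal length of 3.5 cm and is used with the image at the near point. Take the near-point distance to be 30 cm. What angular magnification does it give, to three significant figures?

M = 1 + D/f = 1 + 30/3.5 = 9.571.

9.57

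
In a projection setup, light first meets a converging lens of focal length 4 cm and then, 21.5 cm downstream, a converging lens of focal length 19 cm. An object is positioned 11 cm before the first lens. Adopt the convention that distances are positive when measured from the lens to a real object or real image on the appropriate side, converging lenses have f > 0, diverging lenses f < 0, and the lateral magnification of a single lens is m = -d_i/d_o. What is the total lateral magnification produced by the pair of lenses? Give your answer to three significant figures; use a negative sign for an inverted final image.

-2.87

Lens 1: 1/d_i1 = 1/f_1 - 1/d_o1 = 1/4 - 1/11 = 0.15909 cm^-1, so d_i1 = 6.286 cm.
m_1 = -(6.286)/11 = -0.5714.
Object distance for lens 2: d_o2 = 21.5 - 6.286 = 15.214 cm.
Lens 2: 1/d_i2 = 1/f_2 - 1/d_o2 = 1/19 - 1/(15.214) = -0.01310 cm^-1, so d_i2 = -76.358 cm.
m_2 = -(-76.358)/(15.214) = 5.0189.
Total m = m_1 x m_2 = (-0.5714)(5.0189) = -2.8679.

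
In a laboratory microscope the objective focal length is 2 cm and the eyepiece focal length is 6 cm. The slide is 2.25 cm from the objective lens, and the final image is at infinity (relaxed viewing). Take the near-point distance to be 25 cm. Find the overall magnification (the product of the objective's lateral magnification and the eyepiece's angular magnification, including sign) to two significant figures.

Objective: 1/d_i = 1/f_obj - 1/d_o = 1/2 - 1/2.25 = 0.05556 cm^-1, so d_i = 18.000 cm.
m_obj = -d_i/d_o = -18.000/2.25 = -8.000.
Eyepiece angular magnification (image at infinity): M_eye = D/f_e = 25/6 = 4.167.
Overall M = m_obj x M_eye = (-8.000)(4.167) = -33.33.

-33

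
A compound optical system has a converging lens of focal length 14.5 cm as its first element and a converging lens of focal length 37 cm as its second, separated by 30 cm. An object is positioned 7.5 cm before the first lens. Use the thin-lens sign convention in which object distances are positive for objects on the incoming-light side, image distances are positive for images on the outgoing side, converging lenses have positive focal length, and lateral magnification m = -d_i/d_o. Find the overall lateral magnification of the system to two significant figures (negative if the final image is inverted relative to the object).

Applying the thin-lens equation to the first lens, 1/14.5 = 1/7.5 + 1/d_i1, which gives d_i1 = -15.536 cm.
Its lateral magnification is m_1 = -d_i1/d_o1 = -(-15.536)/7.5 = 2.0714.
With d_i1 < 0 the first image is virtual and lies on the object side; the object distance for lens 2 is d_o2 = 30 - (-15.536) = 45.536 cm.
Applying the thin-lens equation again with f_2 = 37 cm and d_o2 = 45.536 cm gives d_i2 = 197.385 cm.
m_2 = -(197.385)/(45.536) = -4.3347.
Total m = m_1 x m_2 = (2.0714)(-4.3347) = -8.9791.

-9.0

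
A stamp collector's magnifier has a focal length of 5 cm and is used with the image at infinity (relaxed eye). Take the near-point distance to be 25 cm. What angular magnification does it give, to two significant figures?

5.0

M = D/f = 25/5 = 5.000.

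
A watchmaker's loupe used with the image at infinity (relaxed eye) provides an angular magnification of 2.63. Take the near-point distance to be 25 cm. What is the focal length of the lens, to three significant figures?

For the image at infinity, M = D/f.
f = D/M = 25/2.63 = 9.506 cm.

9.51 cm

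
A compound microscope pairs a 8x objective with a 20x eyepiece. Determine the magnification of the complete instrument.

160

The overall magnification of a compound microscope is the product of the objective and eyepiece magnifications:
M = M_obj x M_eye = 8 x 20 = 160.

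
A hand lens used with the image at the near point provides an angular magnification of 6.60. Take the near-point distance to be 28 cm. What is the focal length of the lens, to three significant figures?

For the image at the near point, M = 1 + D/f.
f = D/(M - 1) = 28/(6.6 - 1) = 5.000 cm.

5.00 cm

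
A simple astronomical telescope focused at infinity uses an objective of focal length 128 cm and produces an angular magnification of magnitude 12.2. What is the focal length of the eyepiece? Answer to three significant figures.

|M| = f_obj/f_eye, so f_eye = f_obj/|M| = 128/12.2 = 10.492 cm.

10.5 cm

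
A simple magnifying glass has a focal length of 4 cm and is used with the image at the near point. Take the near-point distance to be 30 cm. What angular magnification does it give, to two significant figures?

8.5

M = 1 + D/f = 1 + 30/4 = 8.500.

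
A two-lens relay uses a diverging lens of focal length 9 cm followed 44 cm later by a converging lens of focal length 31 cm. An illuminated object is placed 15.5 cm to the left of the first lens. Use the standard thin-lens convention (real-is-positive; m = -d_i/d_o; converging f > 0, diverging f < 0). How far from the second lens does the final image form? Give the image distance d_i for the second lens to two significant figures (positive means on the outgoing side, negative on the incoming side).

Lens 1: 1/d_i1 = 1/f_1 - 1/d_o1 = 1/(-9) - 1/15.5 = -0.17563 cm^-1, so d_i1 = -5.694 cm.
The intermediate image is virtual, 5.694 cm to the left of lens 1, so d_o2 = L - d_i1 = 44 - (-5.694) = 49.694 cm.
Lens 2: 1/d_i2 = 1/f_2 - 1/d_o2 = 1/31 - 1/(49.694) = 0.01213 cm^-1, so d_i2 = 82.407 cm.

82 cm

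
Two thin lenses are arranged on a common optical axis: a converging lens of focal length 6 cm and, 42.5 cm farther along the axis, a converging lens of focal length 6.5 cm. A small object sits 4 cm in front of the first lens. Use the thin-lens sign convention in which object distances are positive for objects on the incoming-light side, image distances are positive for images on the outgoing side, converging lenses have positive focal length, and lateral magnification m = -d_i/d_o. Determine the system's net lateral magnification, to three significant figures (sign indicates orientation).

-0.406

Lens 1: 1/d_i1 = 1/f_1 - 1/d_o1 = 1/6 - 1/4 = -0.08333 cm^-1, so d_i1 = -12.000 cm.
m_1 = -(-12.000)/4 = 3.0000.
The intermediate image is virtual, 12.000 cm to the left of lens 1, so d_o2 = L - d_i1 = 42.5 - (-12.000) = 54.500 cm.
Lens 2: 1/d_i2 = 1/f_2 - 1/d_o2 = 1/6.5 - 1/(54.500) = 0.13550 cm^-1, so d_i2 = 7.380 cm.
m_2 = -(7.380)/(54.500) = -0.1354.
The system's lateral magnification is m_1 m_2 = (3.0000)(-0.1354) = -0.4062.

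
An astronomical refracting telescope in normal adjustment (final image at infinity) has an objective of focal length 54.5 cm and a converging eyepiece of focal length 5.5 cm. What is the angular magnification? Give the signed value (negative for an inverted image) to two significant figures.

M = -f_obj/f_eye = -54.5/(5.5) = -9.909.

-9.9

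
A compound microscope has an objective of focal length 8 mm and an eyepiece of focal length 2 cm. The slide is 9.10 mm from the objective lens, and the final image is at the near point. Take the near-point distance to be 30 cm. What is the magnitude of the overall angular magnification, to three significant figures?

Convert to cm: f_obj = 8 mm = 0.8 cm; d_o = 9.10 mm = 0.91 cm.
Objective: 1/d_i = 1/f_obj - 1/d_o = 1/0.8 - 1/0.91 = 0.15110 cm^-1, so d_i = 6.618 cm.
m_obj = -d_i/d_o = -6.618/0.91 = -7.273.
Eyepiece angular magnification (image at near point): M_eye = 1 + D/f_e = 1 + 30/2 = 16.000.
Overall M = m_obj x M_eye = (-7.273)(16.000) = -116.36.
|M| = 116.36.

116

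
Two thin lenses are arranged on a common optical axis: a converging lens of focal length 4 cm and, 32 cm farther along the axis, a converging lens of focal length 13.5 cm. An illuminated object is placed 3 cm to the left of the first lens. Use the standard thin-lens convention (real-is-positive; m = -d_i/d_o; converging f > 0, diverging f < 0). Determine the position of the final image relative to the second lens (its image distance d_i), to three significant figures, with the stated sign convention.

First lens: d_i1 = 1/(1/4 - 1/3) = -12.000 cm.
With d_i1 < 0 the first image is virtual and lies on the object side; the object distance for lens 2 is d_o2 = 32 - (-12.000) = 44.000 cm.
Second lens: d_i2 = 1/(1/13.5 - 1/(44.000)) = 19.475 cm.

19.5 cm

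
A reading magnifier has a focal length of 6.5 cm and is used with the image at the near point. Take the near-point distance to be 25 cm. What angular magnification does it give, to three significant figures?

M = 1 + D/f = 1 + 25/6.5 = 4.846.

4.85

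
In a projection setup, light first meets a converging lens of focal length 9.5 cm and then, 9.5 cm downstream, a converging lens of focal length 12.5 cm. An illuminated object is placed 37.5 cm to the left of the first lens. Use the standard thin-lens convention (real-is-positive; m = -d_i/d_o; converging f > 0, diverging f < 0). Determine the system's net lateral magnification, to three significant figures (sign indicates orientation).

Applying the thin-lens equation to the first lens, 1/9.5 = 1/37.5 + 1/d_i1, which gives d_i1 = 12.723 cm.
Its lateral magnification is m_1 = -d_i1/d_o1 = -(12.723)/37.5 = -0.3393.
Since 12.723 cm > 9.5 cm, the first image lies past the second lens and serves as a virtual object: d_o2 = L - d_i1 = -3.223 cm.
Applying the thin-lens equation again with f_2 = 12.5 cm and d_o2 = -3.223 cm gives d_i2 = 2.562 cm.
m_2 = -(2.562)/(-3.223) = 0.7950.
Total m = m_1 x m_2 = (-0.3393)(0.7950) = -0.2697.

-0.270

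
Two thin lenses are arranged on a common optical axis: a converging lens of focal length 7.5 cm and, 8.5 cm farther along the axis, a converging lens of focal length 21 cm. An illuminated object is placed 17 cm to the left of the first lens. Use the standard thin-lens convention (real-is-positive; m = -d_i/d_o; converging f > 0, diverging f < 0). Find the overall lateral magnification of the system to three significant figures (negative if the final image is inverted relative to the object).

Lens 1: 1/d_i1 = 1/f_1 - 1/d_o1 = 1/7.5 - 1/17 = 0.07451 cm^-1, so d_i1 = 13.421 cm.
m_1 = -(13.421)/17 = -0.7895.
Since 13.421 cm > 8.5 cm, the first image lies past the second lens and serves as a virtual object: d_o2 = L - d_i1 = -4.921 cm.
Lens 2: 1/d_i2 = 1/f_2 - 1/d_o2 = 1/21 - 1/(-4.921) = 0.25083 cm^-1, so d_i2 = 3.987 cm.
m_2 = -(3.987)/(-4.921) = 0.8102.
Overall magnification: m = m_1 m_2 = -0.6396.

-0.640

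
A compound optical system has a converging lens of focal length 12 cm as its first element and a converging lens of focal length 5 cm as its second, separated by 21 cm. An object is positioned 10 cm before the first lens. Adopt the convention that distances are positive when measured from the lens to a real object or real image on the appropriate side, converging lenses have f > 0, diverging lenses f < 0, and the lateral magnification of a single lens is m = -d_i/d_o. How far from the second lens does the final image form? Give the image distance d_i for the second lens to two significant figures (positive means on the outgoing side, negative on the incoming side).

Lens 1: 1/d_i1 = 1/f_1 - 1/d_o1 = 1/12 - 1/10 = -0.01667 cm^-1, so d_i1 = -60.000 cm.
With d_i1 < 0 the first image is virtual and lies on the object side; the object distance for lens 2 is d_o2 = 21 - (-60.000) = 81.000 cm.
Lens 2: 1/d_i2 = 1/f_2 - 1/d_o2 = 1/5 - 1/(81.000) = 0.18765 cm^-1, so d_i2 = 5.329 cm.

5.3 cm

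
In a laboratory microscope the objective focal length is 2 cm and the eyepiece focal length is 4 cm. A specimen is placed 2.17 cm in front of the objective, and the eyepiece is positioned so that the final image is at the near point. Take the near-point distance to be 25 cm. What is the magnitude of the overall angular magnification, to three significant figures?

85.3

Objective: 1/d_i = 1/f_obj - 1/d_o = 1/2 - 1/2.17 = 0.03917 cm^-1, so d_i = 25.529 cm.
m_obj = -d_i/d_o = -25.529/2.17 = -11.765.
Eyepiece angular magnification (image at near point): M_eye = 1 + D/f_e = 1 + 25/4 = 7.250.
Overall M = m_obj x M_eye = (-11.765)(7.250) = -85.29.
|M| = 85.29.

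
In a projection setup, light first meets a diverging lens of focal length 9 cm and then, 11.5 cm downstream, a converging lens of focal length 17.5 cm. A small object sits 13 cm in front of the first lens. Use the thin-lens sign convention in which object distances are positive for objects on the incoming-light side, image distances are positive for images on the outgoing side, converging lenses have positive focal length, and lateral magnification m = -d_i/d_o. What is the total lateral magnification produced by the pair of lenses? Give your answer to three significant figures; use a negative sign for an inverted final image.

First lens: d_i1 = 1/(1/(-9) - 1/13) = -5.318 cm.
m_1 = -(-5.318)/13 = 0.4091.
With d_i1 < 0 the first image is virtual and lies on the object side; the object distance for lens 2 is d_o2 = 11.5 - (-5.318) = 16.818 cm.
Second lens: d_i2 = 1/(1/17.5 - 1/(16.818)) = -431.667 cm.
m_2 = -(-431.667)/(16.818) = 25.6667.
Total m = m_1 x m_2 = (0.4091)(25.6667) = 10.5000.

10.5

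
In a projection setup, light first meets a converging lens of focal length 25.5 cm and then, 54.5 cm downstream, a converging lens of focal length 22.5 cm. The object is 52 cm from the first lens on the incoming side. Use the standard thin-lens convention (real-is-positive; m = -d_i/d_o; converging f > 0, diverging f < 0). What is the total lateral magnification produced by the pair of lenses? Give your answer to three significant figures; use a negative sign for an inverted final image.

-1.20

Lens 1: 1/d_i1 = 1/f_1 - 1/d_o1 = 1/25.5 - 1/52 = 0.01998 cm^-1, so d_i1 = 50.038 cm.
m_1 = -(50.038)/52 = -0.9623.
That image sits 4.462 cm in front of the second lens, so d_o2 = 4.462 cm.
Lens 2: 1/d_i2 = 1/f_2 - 1/d_o2 = 1/22.5 - 1/(4.462) = -0.17966 cm^-1, so d_i2 = -5.566 cm.
m_2 = -(-5.566)/(4.462) = 1.2474.
The system's lateral magnification is m_1 m_2 = (-0.9623)(1.2474) = -1.2003.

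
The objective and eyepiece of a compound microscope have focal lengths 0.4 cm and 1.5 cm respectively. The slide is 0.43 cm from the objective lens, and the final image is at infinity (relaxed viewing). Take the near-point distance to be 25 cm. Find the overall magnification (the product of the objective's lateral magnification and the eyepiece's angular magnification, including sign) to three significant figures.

Objective: 1/d_i = 1/f_obj - 1/d_o = 1/0.4 - 1/0.43 = 0.17442 cm^-1, so d_i = 5.733 cm.
m_obj = -d_i/d_o = -5.733/0.43 = -13.333.
Eyepiece angular magnification (image at infinity): M_eye = D/f_e = 25/1.5 = 16.667.
Overall M = m_obj x M_eye = (-13.333)(16.667) = -222.22.

-222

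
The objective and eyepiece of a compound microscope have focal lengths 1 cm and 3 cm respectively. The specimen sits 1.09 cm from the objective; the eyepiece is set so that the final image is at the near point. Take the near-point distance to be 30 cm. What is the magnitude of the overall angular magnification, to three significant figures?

122

Objective: 1/d_i = 1/f_obj - 1/d_o = 1/1 - 1/1.09 = 0.08257 cm^-1, so d_i = 12.111 cm.
m_obj = -d_i/d_o = -12.111/1.09 = -11.111.
Eyepiece angular magnification (image at near point): M_eye = 1 + D/f_e = 1 + 30/3 = 11.000.
Overall M = m_obj x M_eye = (-11.111)(11.000) = -122.22.
|M| = 122.22.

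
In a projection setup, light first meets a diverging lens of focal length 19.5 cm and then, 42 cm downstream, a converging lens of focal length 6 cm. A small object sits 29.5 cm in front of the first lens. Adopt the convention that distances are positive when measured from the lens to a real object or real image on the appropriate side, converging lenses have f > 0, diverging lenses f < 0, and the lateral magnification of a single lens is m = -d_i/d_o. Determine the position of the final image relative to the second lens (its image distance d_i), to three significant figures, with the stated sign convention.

6.75 cm

First lens: d_i1 = 1/(1/(-19.5) - 1/29.5) = -11.740 cm.
The intermediate image is virtual, 11.740 cm to the left of lens 1, so d_o2 = L - d_i1 = 42 - (-11.740) = 53.740 cm.
Second lens: d_i2 = 1/(1/6 - 1/(53.740)) = 6.754 cm.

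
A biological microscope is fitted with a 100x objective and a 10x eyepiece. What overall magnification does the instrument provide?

1000

The overall magnification of a compound microscope is the product of the objective and eyepiece magnifications:
M = M_obj x M_eye = 100 x 10 = 1000.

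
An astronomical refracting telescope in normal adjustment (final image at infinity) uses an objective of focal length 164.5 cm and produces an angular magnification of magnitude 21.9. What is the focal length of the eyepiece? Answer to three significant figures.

|M| = f_obj/f_eye, so f_eye = f_obj/|M| = 164.5/21.9 = 7.511 cm.

7.51 cm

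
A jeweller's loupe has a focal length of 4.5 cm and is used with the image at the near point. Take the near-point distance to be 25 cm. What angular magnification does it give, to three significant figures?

M = 1 + D/f = 1 + 25/4.5 = 6.556.

6.56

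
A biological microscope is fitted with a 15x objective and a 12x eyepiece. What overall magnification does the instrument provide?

The overall magnification of a compound microscope is the product of the objective and eyepiece magnifications:
M = M_obj x M_eye = 15 x 12 = 180.

180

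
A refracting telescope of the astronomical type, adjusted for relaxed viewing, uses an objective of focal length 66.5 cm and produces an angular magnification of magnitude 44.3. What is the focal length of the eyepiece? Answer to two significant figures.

|M| = f_obj/f_eye, so f_eye = f_obj/|M| = 66.5/44.3 = 1.501 cm.

1.5 cm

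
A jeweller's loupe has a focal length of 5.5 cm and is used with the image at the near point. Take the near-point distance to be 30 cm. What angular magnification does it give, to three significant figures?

M = 1 + D/f = 1 + 30/5.5 = 6.455.

6.45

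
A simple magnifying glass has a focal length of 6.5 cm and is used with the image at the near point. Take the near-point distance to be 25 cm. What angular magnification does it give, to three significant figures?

4.85

M = 1 + D/f = 1 + 25/6.5 = 4.846.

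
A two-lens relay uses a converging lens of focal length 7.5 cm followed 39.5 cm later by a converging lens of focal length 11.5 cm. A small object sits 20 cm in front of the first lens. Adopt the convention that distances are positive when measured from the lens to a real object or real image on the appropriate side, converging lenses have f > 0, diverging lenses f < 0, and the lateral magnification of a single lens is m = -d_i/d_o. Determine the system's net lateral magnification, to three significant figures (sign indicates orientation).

Applying the thin-lens equation to the first lens, 1/7.5 = 1/20 + 1/d_i1, which gives d_i1 = 12.000 cm.
Its lateral magnification is m_1 = -d_i1/d_o1 = -(12.000)/20 = -0.6000.
That image sits 27.500 cm in front of the second lens, so d_o2 = 27.500 cm.
Applying the thin-lens equation again with f_2 = 11.5 cm and d_o2 = 27.500 cm gives d_i2 = 19.766 cm.
m_2 = -(19.766)/(27.500) = -0.7188.
Overall magnification: m = m_1 m_2 = 0.4312.

0.431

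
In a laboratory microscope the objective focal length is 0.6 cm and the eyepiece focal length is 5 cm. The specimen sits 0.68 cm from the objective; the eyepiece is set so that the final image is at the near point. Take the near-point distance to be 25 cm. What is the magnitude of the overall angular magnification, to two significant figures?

Objective: 1/d_i = 1/f_obj - 1/d_o = 1/0.6 - 1/0.68 = 0.19608 cm^-1, so d_i = 5.100 cm.
m_obj = -d_i/d_o = -5.100/0.68 = -7.500.
Eyepiece angular magnification (image at near point): M_eye = 1 + D/f_e = 1 + 25/5 = 6.000.
Overall M = m_obj x M_eye = (-7.500)(6.000) = -45.00.
|M| = 45.00.

45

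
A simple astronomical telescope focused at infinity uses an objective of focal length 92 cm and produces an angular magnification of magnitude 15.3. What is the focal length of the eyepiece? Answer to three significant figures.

6.01 cm

|M| = f_obj/f_eye, so f_eye = f_obj/|M| = 92/15.3 = 6.013 cm.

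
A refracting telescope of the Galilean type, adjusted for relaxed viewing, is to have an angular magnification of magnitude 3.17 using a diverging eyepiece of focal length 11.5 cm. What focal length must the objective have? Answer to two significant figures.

|M| = f_obj/|f_eye|, so f_obj = |M| x |f_eye| = 3.17 x 11.5 = 36.455 cm.

36 cm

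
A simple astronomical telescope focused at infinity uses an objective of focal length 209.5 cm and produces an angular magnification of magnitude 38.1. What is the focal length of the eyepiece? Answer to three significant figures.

|M| = f_obj/f_eye, so f_eye = f_obj/|M| = 209.5/38.1 = 5.499 cm.

5.50 cm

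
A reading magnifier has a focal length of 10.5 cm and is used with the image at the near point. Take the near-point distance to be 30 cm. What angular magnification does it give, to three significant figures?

M = 1 + D/f = 1 + 30/10.5 = 3.857.

3.86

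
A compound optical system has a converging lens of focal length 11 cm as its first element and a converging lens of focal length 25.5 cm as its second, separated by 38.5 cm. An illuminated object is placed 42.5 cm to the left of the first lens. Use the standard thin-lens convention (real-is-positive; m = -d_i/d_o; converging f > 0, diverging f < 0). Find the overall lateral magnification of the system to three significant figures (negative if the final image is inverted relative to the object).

-4.84

Applying the thin-lens equation to the first lens, 1/11 = 1/42.5 + 1/d_i1, which gives d_i1 = 14.841 cm.
Its lateral magnification is m_1 = -d_i1/d_o1 = -(14.841)/42.5 = -0.3492.
Object distance for lens 2: d_o2 = 38.5 - 14.841 = 23.659 cm.
Applying the thin-lens equation again with f_2 = 25.5 cm and d_o2 = 23.659 cm gives d_i2 = -327.653 cm.
m_2 = -(-327.653)/(23.659) = 13.8491.
Overall magnification: m = m_1 m_2 = -4.8362.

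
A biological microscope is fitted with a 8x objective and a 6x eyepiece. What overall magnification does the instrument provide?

The overall magnification of a compound microscope is the product of the objective and eyepiece magnifications:
M = M_obj x M_eye = 8 x 6 = 48.

48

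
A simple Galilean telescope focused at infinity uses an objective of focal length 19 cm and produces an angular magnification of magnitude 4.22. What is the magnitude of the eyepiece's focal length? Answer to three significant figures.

4.50 cm

|M| = f_obj/|f_eye|, so |f_eye| = f_obj/|M| = 19/4.22 = 4.502 cm.
(The eyepiece is diverging, so its signed focal length is -4.502 cm.)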